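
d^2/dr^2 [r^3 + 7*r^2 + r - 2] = 6*r + 14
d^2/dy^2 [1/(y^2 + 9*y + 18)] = 2*(-y^2 - 9*y + (2*y + 9)^2 - 18)/(y^2 + 9*y + 18)^3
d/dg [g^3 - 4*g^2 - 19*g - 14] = 3*g^2 - 8*g - 19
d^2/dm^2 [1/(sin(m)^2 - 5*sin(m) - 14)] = (-4*sin(m)^4 + 15*sin(m)^3 - 75*sin(m)^2 + 40*sin(m) + 78)/((sin(m) - 7)^3*(sin(m) + 2)^3)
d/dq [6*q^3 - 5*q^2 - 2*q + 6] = 18*q^2 - 10*q - 2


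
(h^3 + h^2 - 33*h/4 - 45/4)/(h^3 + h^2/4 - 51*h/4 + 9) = (4*h^2 + 16*h + 15)/(4*h^2 + 13*h - 12)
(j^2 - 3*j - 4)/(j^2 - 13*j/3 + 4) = 3*(j^2 - 3*j - 4)/(3*j^2 - 13*j + 12)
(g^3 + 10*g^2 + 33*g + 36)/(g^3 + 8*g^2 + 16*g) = (g^2 + 6*g + 9)/(g*(g + 4))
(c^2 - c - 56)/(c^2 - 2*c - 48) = (c + 7)/(c + 6)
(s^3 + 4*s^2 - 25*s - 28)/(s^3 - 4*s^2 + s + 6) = (s^2 + 3*s - 28)/(s^2 - 5*s + 6)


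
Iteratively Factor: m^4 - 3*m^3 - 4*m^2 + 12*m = (m - 3)*(m^3 - 4*m) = (m - 3)*(m + 2)*(m^2 - 2*m) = m*(m - 3)*(m + 2)*(m - 2)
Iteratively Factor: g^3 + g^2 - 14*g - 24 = (g + 3)*(g^2 - 2*g - 8) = (g - 4)*(g + 3)*(g + 2)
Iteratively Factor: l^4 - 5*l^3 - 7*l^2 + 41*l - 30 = (l - 1)*(l^3 - 4*l^2 - 11*l + 30) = (l - 5)*(l - 1)*(l^2 + l - 6) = (l - 5)*(l - 1)*(l + 3)*(l - 2)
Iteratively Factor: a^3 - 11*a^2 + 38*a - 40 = (a - 2)*(a^2 - 9*a + 20) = (a - 4)*(a - 2)*(a - 5)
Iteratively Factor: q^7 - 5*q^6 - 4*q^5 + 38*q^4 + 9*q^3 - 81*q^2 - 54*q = (q + 2)*(q^6 - 7*q^5 + 10*q^4 + 18*q^3 - 27*q^2 - 27*q) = (q - 3)*(q + 2)*(q^5 - 4*q^4 - 2*q^3 + 12*q^2 + 9*q) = (q - 3)*(q + 1)*(q + 2)*(q^4 - 5*q^3 + 3*q^2 + 9*q) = q*(q - 3)*(q + 1)*(q + 2)*(q^3 - 5*q^2 + 3*q + 9) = q*(q - 3)^2*(q + 1)*(q + 2)*(q^2 - 2*q - 3) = q*(q - 3)^2*(q + 1)^2*(q + 2)*(q - 3)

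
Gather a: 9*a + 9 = 9*a + 9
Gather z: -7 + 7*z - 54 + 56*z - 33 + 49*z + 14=112*z - 80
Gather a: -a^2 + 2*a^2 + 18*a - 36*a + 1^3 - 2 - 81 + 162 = a^2 - 18*a + 80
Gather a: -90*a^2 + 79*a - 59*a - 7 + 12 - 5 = -90*a^2 + 20*a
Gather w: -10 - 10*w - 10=-10*w - 20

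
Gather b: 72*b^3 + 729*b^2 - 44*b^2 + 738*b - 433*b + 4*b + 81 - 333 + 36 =72*b^3 + 685*b^2 + 309*b - 216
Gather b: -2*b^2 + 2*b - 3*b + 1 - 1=-2*b^2 - b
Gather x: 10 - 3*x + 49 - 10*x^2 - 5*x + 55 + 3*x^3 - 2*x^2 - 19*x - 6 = 3*x^3 - 12*x^2 - 27*x + 108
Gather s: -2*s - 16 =-2*s - 16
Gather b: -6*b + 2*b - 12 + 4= -4*b - 8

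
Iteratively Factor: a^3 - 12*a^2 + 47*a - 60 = (a - 3)*(a^2 - 9*a + 20) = (a - 4)*(a - 3)*(a - 5)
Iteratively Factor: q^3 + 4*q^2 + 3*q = (q + 1)*(q^2 + 3*q) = q*(q + 1)*(q + 3)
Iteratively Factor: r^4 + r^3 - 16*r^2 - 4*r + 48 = (r - 2)*(r^3 + 3*r^2 - 10*r - 24) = (r - 2)*(r + 2)*(r^2 + r - 12) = (r - 3)*(r - 2)*(r + 2)*(r + 4)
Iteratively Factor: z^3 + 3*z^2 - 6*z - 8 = (z - 2)*(z^2 + 5*z + 4) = (z - 2)*(z + 1)*(z + 4)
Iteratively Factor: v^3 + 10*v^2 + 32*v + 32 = (v + 4)*(v^2 + 6*v + 8) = (v + 2)*(v + 4)*(v + 4)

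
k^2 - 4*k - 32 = (k - 8)*(k + 4)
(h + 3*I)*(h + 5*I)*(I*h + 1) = I*h^3 - 7*h^2 - 7*I*h - 15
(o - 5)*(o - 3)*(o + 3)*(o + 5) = o^4 - 34*o^2 + 225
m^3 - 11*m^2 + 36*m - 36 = (m - 6)*(m - 3)*(m - 2)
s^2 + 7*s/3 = s*(s + 7/3)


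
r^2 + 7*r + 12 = (r + 3)*(r + 4)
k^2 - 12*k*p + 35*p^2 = (k - 7*p)*(k - 5*p)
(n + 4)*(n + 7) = n^2 + 11*n + 28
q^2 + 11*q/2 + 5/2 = (q + 1/2)*(q + 5)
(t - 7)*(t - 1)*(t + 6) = t^3 - 2*t^2 - 41*t + 42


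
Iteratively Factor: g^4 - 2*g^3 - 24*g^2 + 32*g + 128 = (g - 4)*(g^3 + 2*g^2 - 16*g - 32) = (g - 4)*(g + 4)*(g^2 - 2*g - 8) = (g - 4)^2*(g + 4)*(g + 2)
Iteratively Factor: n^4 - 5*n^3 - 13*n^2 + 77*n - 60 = (n - 5)*(n^3 - 13*n + 12) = (n - 5)*(n - 1)*(n^2 + n - 12) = (n - 5)*(n - 3)*(n - 1)*(n + 4)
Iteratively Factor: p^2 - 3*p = (p)*(p - 3)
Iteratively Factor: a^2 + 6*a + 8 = (a + 2)*(a + 4)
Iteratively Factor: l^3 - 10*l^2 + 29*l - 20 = (l - 5)*(l^2 - 5*l + 4) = (l - 5)*(l - 4)*(l - 1)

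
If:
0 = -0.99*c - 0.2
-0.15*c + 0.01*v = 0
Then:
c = -0.20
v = -3.03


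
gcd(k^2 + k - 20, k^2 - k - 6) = 1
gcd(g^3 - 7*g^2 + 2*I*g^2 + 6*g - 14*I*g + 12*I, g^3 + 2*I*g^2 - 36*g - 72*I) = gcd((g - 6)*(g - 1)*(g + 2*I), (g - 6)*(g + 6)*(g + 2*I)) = g^2 + g*(-6 + 2*I) - 12*I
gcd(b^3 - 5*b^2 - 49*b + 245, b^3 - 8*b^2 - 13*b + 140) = b^2 - 12*b + 35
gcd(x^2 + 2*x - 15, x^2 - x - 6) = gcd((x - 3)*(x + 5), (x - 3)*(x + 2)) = x - 3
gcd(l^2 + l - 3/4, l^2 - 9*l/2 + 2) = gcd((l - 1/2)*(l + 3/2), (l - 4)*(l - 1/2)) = l - 1/2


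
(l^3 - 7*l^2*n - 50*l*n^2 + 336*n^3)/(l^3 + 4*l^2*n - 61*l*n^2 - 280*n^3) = (l - 6*n)/(l + 5*n)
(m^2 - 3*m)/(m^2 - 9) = m/(m + 3)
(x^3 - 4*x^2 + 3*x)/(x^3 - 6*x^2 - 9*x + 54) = x*(x - 1)/(x^2 - 3*x - 18)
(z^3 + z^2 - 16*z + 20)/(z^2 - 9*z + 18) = (z^3 + z^2 - 16*z + 20)/(z^2 - 9*z + 18)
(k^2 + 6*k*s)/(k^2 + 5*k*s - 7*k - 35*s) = k*(k + 6*s)/(k^2 + 5*k*s - 7*k - 35*s)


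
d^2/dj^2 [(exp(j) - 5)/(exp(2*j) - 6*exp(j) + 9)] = (exp(2*j) - 8*exp(j) - 21)*exp(j)/(exp(4*j) - 12*exp(3*j) + 54*exp(2*j) - 108*exp(j) + 81)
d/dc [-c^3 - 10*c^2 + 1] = c*(-3*c - 20)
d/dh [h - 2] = 1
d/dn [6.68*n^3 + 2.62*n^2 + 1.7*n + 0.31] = 20.04*n^2 + 5.24*n + 1.7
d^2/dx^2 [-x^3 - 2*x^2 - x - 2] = -6*x - 4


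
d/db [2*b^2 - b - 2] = 4*b - 1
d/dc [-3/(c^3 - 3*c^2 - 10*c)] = 3*(3*c^2 - 6*c - 10)/(c^2*(-c^2 + 3*c + 10)^2)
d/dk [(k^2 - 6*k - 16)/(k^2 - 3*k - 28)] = 3*(k^2 - 8*k + 40)/(k^4 - 6*k^3 - 47*k^2 + 168*k + 784)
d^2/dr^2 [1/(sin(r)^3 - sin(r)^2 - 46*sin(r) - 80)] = (9*sin(r)^6 - 11*sin(r)^5 - 100*sin(r)^4 + 874*sin(r)^3 + 2066*sin(r)^2 - 4436*sin(r) - 4072)/(-sin(r)^3 + sin(r)^2 + 46*sin(r) + 80)^3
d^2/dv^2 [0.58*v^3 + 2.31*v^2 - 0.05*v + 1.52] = 3.48*v + 4.62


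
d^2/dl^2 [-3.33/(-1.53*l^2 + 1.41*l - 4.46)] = (-15.590394*l^2 + 14.367618*l + 3.33*(3.06*l - 1.41)*(6.12*l - 2.82) - 45.446508)/(1.53*l^2 - 1.41*l + 4.46)^3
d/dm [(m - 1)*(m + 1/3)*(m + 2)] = 3*m^2 + 8*m/3 - 5/3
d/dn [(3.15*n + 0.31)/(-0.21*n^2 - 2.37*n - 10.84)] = (0.6615*n^2 + 0.1302*n - 33.4113)/(0.0441*n^4 + 0.9954*n^3 + 10.1697*n^2 + 51.3816*n + 117.5056)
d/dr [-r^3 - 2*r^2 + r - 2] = -3*r^2 - 4*r + 1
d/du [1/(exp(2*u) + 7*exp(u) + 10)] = (-2*exp(u) - 7)*exp(u)/(exp(2*u) + 7*exp(u) + 10)^2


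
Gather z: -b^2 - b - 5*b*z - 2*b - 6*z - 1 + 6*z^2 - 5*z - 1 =-b^2 - 3*b + 6*z^2 + z*(-5*b - 11) - 2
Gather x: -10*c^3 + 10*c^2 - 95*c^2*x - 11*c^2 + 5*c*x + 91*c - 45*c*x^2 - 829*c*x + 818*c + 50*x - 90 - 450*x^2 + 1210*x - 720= -10*c^3 - c^2 + 909*c + x^2*(-45*c - 450) + x*(-95*c^2 - 824*c + 1260) - 810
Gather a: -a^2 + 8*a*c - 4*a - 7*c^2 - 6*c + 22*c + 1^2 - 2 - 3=-a^2 + a*(8*c - 4) - 7*c^2 + 16*c - 4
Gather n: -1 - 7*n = -7*n - 1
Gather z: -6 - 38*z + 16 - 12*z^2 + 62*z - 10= -12*z^2 + 24*z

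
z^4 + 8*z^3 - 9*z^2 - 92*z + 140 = (z - 2)^2*(z + 5)*(z + 7)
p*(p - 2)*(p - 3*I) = p^3 - 2*p^2 - 3*I*p^2 + 6*I*p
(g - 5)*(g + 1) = g^2 - 4*g - 5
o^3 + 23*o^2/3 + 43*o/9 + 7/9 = (o + 1/3)^2*(o + 7)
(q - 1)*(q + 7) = q^2 + 6*q - 7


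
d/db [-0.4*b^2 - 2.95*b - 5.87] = -0.8*b - 2.95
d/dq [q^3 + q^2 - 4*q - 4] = 3*q^2 + 2*q - 4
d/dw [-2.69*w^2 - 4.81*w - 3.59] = -5.38*w - 4.81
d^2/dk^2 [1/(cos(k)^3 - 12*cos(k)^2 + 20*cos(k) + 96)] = ((83*cos(k) - 96*cos(2*k) + 9*cos(3*k))*(cos(k)^3 - 12*cos(k)^2 + 20*cos(k) + 96)/4 + 2*(3*cos(k)^2 - 24*cos(k) + 20)^2*sin(k)^2)/(cos(k)^3 - 12*cos(k)^2 + 20*cos(k) + 96)^3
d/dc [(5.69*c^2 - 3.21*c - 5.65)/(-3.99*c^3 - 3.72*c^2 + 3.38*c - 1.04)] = (22.7031*c^4 - 25.6158*c^3 - 60.3395*c^2 - 53.8712*c + 22.4354)/(15.9201*c^6 + 29.6856*c^5 - 13.134*c^4 - 16.848*c^3 + 19.162*c^2 - 7.0304*c + 1.0816)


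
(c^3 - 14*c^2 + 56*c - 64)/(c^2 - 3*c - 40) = (c^2 - 6*c + 8)/(c + 5)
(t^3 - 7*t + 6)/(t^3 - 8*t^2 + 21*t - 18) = (t^2 + 2*t - 3)/(t^2 - 6*t + 9)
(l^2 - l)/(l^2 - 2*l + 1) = l/(l - 1)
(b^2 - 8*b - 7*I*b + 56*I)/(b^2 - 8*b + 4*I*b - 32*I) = (b - 7*I)/(b + 4*I)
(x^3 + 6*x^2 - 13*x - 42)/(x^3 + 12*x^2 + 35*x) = (x^2 - x - 6)/(x*(x + 5))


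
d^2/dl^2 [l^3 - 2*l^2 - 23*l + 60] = 6*l - 4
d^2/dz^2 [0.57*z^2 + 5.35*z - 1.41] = 1.14000000000000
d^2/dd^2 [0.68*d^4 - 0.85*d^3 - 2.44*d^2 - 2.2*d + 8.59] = 8.16*d^2 - 5.1*d - 4.88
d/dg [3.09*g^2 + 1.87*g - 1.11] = 6.18*g + 1.87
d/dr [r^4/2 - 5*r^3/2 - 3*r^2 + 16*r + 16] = 2*r^3 - 15*r^2/2 - 6*r + 16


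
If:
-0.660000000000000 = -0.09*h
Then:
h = 7.33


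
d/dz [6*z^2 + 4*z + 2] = 12*z + 4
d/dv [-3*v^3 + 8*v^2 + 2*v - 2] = -9*v^2 + 16*v + 2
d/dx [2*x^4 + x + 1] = 8*x^3 + 1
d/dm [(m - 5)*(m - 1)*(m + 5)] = 3*m^2 - 2*m - 25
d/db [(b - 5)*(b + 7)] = 2*b + 2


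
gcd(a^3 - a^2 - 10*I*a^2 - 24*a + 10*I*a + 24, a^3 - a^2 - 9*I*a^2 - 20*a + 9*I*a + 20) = a^2 + a*(-1 - 4*I) + 4*I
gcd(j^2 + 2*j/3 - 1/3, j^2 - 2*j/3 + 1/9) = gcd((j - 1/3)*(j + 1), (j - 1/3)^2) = j - 1/3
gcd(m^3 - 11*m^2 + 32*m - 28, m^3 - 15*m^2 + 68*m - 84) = m^2 - 9*m + 14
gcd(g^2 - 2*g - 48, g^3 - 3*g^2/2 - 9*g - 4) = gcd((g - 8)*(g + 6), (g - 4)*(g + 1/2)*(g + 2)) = 1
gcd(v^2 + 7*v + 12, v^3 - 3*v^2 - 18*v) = v + 3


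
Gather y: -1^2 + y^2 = y^2 - 1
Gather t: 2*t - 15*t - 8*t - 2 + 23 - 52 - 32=-21*t - 63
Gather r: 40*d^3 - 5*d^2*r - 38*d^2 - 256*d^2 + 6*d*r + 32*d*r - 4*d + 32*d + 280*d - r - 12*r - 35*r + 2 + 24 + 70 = 40*d^3 - 294*d^2 + 308*d + r*(-5*d^2 + 38*d - 48) + 96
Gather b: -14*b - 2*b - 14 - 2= -16*b - 16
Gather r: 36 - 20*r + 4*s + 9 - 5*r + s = -25*r + 5*s + 45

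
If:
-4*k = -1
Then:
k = 1/4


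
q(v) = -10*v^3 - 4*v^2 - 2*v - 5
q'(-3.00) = -248.00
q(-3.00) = 235.00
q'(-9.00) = -2360.00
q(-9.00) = 6979.00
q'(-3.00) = -248.00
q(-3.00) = 235.00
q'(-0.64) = -9.17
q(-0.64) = -2.74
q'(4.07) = -531.51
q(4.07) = -753.59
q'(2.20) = -164.80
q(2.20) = -135.24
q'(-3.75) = -393.88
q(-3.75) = 473.59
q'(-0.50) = -5.50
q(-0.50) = -3.75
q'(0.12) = -3.39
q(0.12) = -5.31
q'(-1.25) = -38.88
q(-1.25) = 10.78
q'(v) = -30*v^2 - 8*v - 2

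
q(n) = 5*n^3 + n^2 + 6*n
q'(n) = 15*n^2 + 2*n + 6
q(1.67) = 36.10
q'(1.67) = 51.17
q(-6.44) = -1332.62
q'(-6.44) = 615.22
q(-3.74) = -270.02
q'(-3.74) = 208.33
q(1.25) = 18.83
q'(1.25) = 31.94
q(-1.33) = -17.97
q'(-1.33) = 29.87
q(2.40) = 89.28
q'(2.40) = 97.20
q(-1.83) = -38.27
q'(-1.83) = 52.57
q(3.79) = 309.30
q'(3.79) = 229.04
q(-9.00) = -3618.00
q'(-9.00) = 1203.00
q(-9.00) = -3618.00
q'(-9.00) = 1203.00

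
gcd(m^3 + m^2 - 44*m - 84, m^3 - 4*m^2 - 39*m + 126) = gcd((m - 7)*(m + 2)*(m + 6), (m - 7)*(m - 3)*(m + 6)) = m^2 - m - 42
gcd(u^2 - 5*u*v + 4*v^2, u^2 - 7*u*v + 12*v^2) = u - 4*v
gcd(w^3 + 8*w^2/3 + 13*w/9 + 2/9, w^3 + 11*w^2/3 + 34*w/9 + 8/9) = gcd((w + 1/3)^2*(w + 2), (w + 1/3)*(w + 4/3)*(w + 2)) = w^2 + 7*w/3 + 2/3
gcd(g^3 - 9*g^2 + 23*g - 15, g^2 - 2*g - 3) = g - 3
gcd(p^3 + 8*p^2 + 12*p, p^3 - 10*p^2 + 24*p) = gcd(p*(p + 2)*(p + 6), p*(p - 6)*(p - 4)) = p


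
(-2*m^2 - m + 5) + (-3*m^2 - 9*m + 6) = -5*m^2 - 10*m + 11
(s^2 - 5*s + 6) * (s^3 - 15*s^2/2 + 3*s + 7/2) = s^5 - 25*s^4/2 + 93*s^3/2 - 113*s^2/2 + s/2 + 21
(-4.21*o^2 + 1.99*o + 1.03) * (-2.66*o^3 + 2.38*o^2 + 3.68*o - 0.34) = 11.1986*o^5 - 15.3132*o^4 - 13.4964*o^3 + 11.206*o^2 + 3.1138*o - 0.3502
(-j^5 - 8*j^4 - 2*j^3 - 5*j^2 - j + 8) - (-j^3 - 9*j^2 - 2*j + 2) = -j^5 - 8*j^4 - j^3 + 4*j^2 + j + 6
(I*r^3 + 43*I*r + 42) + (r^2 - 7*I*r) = I*r^3 + r^2 + 36*I*r + 42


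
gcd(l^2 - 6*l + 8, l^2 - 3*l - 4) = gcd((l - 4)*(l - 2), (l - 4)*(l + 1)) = l - 4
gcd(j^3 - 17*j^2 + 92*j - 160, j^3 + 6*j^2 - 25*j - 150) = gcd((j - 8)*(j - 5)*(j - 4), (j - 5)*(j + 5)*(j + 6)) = j - 5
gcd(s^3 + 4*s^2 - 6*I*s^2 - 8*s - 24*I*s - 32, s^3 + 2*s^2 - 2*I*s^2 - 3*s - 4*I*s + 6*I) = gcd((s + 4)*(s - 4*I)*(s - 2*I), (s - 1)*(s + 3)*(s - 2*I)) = s - 2*I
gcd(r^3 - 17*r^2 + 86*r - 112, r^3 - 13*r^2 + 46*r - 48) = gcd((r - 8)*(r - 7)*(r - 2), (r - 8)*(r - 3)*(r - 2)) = r^2 - 10*r + 16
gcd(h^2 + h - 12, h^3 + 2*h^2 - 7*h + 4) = h + 4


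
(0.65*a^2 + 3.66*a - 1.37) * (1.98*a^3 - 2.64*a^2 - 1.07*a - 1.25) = 1.287*a^5 + 5.5308*a^4 - 13.0705*a^3 - 1.1119*a^2 - 3.1091*a + 1.7125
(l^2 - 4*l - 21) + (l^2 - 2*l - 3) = 2*l^2 - 6*l - 24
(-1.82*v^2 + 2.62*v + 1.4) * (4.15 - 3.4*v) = 6.188*v^3 - 16.461*v^2 + 6.113*v + 5.81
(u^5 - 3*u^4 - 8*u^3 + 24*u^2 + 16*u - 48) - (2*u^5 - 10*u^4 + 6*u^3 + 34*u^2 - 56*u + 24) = -u^5 + 7*u^4 - 14*u^3 - 10*u^2 + 72*u - 72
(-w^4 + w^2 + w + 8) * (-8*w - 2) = 8*w^5 + 2*w^4 - 8*w^3 - 10*w^2 - 66*w - 16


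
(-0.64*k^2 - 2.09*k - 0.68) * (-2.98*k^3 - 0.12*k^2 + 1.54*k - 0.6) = 1.9072*k^5 + 6.305*k^4 + 1.2916*k^3 - 2.753*k^2 + 0.2068*k + 0.408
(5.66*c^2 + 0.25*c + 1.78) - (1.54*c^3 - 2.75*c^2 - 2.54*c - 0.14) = -1.54*c^3 + 8.41*c^2 + 2.79*c + 1.92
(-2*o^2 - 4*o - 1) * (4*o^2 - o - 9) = -8*o^4 - 14*o^3 + 18*o^2 + 37*o + 9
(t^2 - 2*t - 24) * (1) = t^2 - 2*t - 24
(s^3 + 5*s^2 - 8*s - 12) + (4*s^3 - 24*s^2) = 5*s^3 - 19*s^2 - 8*s - 12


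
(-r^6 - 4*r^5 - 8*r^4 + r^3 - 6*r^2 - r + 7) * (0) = 0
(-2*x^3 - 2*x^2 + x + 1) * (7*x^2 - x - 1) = -14*x^5 - 12*x^4 + 11*x^3 + 8*x^2 - 2*x - 1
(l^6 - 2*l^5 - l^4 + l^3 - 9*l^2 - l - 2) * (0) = 0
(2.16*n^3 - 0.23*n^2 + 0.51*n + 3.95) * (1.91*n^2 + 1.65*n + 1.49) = 4.1256*n^5 + 3.1247*n^4 + 3.813*n^3 + 8.0433*n^2 + 7.2774*n + 5.8855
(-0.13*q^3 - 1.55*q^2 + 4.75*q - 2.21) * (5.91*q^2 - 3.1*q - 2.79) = -0.7683*q^5 - 8.7575*q^4 + 33.2402*q^3 - 23.4616*q^2 - 6.4015*q + 6.1659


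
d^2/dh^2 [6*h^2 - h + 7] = 12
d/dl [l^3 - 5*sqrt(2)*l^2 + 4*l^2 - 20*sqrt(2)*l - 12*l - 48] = 3*l^2 - 10*sqrt(2)*l + 8*l - 20*sqrt(2) - 12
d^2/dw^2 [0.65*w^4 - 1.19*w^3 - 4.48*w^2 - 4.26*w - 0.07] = 7.8*w^2 - 7.14*w - 8.96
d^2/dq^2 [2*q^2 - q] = 4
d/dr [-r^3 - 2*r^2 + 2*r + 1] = -3*r^2 - 4*r + 2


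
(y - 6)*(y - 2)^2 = y^3 - 10*y^2 + 28*y - 24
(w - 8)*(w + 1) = w^2 - 7*w - 8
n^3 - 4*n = n*(n - 2)*(n + 2)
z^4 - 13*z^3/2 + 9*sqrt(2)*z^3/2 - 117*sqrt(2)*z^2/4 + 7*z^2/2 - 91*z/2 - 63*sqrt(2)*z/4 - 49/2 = (z - 7)*(z + 1/2)*(z + sqrt(2))*(z + 7*sqrt(2)/2)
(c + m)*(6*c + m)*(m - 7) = 6*c^2*m - 42*c^2 + 7*c*m^2 - 49*c*m + m^3 - 7*m^2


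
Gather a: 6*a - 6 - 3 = 6*a - 9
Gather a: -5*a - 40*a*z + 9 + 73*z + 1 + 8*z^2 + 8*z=a*(-40*z - 5) + 8*z^2 + 81*z + 10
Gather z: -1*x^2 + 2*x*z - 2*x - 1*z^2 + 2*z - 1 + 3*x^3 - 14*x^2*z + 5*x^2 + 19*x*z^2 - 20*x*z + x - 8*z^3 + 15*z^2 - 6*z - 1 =3*x^3 + 4*x^2 - x - 8*z^3 + z^2*(19*x + 14) + z*(-14*x^2 - 18*x - 4) - 2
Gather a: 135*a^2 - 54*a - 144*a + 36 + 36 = 135*a^2 - 198*a + 72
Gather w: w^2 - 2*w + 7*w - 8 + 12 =w^2 + 5*w + 4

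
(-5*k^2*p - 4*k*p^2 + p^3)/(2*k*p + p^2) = (-5*k^2 - 4*k*p + p^2)/(2*k + p)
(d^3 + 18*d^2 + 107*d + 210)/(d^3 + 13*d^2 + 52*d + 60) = (d + 7)/(d + 2)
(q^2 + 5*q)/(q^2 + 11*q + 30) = q/(q + 6)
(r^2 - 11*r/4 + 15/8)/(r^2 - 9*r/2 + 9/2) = (r - 5/4)/(r - 3)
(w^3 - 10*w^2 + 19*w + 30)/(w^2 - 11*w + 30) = w + 1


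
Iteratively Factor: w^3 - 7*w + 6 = (w - 2)*(w^2 + 2*w - 3) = (w - 2)*(w - 1)*(w + 3)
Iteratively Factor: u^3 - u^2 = (u)*(u^2 - u) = u^2*(u - 1)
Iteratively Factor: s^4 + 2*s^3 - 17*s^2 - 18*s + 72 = (s - 2)*(s^3 + 4*s^2 - 9*s - 36) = (s - 3)*(s - 2)*(s^2 + 7*s + 12) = (s - 3)*(s - 2)*(s + 3)*(s + 4)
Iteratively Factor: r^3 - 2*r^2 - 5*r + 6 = (r - 3)*(r^2 + r - 2) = (r - 3)*(r - 1)*(r + 2)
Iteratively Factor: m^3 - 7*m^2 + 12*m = (m - 3)*(m^2 - 4*m) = m*(m - 3)*(m - 4)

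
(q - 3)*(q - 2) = q^2 - 5*q + 6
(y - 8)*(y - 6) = y^2 - 14*y + 48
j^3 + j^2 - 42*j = j*(j - 6)*(j + 7)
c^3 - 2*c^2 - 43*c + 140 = (c - 5)*(c - 4)*(c + 7)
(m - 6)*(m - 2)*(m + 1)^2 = m^4 - 6*m^3 - 3*m^2 + 16*m + 12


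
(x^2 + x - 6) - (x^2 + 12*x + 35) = -11*x - 41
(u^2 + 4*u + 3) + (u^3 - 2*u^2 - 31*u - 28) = u^3 - u^2 - 27*u - 25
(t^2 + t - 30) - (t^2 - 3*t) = 4*t - 30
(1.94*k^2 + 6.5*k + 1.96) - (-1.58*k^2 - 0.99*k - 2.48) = 3.52*k^2 + 7.49*k + 4.44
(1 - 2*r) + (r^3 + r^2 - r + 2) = r^3 + r^2 - 3*r + 3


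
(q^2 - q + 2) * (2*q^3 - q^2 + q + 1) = 2*q^5 - 3*q^4 + 6*q^3 - 2*q^2 + q + 2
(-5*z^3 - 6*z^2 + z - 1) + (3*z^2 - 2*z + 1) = -5*z^3 - 3*z^2 - z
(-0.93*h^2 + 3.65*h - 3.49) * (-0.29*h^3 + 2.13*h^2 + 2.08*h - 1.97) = 0.2697*h^5 - 3.0394*h^4 + 6.8522*h^3 + 1.9904*h^2 - 14.4497*h + 6.8753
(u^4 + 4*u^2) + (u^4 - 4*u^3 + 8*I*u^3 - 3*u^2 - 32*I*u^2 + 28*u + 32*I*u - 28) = 2*u^4 - 4*u^3 + 8*I*u^3 + u^2 - 32*I*u^2 + 28*u + 32*I*u - 28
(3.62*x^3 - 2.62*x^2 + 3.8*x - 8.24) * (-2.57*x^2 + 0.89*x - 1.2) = -9.3034*x^5 + 9.9552*x^4 - 16.4418*x^3 + 27.7028*x^2 - 11.8936*x + 9.888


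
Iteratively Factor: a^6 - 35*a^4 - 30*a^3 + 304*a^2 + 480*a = (a + 3)*(a^5 - 3*a^4 - 26*a^3 + 48*a^2 + 160*a) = (a - 5)*(a + 3)*(a^4 + 2*a^3 - 16*a^2 - 32*a) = (a - 5)*(a + 3)*(a + 4)*(a^3 - 2*a^2 - 8*a) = (a - 5)*(a + 2)*(a + 3)*(a + 4)*(a^2 - 4*a) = (a - 5)*(a - 4)*(a + 2)*(a + 3)*(a + 4)*(a)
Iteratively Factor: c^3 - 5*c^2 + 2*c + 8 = (c + 1)*(c^2 - 6*c + 8) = (c - 4)*(c + 1)*(c - 2)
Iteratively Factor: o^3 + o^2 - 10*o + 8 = (o - 1)*(o^2 + 2*o - 8) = (o - 2)*(o - 1)*(o + 4)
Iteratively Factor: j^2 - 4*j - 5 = (j + 1)*(j - 5)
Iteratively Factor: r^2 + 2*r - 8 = (r + 4)*(r - 2)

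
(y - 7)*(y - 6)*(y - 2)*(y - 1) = y^4 - 16*y^3 + 83*y^2 - 152*y + 84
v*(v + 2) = v^2 + 2*v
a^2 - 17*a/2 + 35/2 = (a - 5)*(a - 7/2)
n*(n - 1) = n^2 - n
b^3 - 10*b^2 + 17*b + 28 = (b - 7)*(b - 4)*(b + 1)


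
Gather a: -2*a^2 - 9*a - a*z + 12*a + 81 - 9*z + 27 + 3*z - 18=-2*a^2 + a*(3 - z) - 6*z + 90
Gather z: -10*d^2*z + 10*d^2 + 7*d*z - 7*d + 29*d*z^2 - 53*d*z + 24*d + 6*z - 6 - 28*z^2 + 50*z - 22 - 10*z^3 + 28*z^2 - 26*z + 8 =10*d^2 + 29*d*z^2 + 17*d - 10*z^3 + z*(-10*d^2 - 46*d + 30) - 20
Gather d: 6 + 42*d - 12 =42*d - 6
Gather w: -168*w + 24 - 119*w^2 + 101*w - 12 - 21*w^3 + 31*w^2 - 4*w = -21*w^3 - 88*w^2 - 71*w + 12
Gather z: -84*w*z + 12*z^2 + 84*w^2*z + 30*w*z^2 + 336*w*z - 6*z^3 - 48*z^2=-6*z^3 + z^2*(30*w - 36) + z*(84*w^2 + 252*w)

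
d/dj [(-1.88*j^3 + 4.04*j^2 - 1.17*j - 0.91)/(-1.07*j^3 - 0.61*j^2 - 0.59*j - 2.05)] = (5.4696*j^4 - 0.2854*j^3 + 5.5436*j^2 - 17.6742*j + 1.8616)/(1.1449*j^6 + 1.3054*j^5 + 1.6347*j^4 + 5.1068*j^3 + 2.8491*j^2 + 2.419*j + 4.2025)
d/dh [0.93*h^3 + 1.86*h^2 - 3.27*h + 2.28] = 2.79*h^2 + 3.72*h - 3.27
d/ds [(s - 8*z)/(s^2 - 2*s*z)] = (s*(s - 2*z) - 2*(s - 8*z)*(s - z))/(s^2*(s - 2*z)^2)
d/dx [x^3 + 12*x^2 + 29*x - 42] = 3*x^2 + 24*x + 29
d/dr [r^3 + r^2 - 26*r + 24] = 3*r^2 + 2*r - 26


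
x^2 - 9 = (x - 3)*(x + 3)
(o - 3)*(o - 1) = o^2 - 4*o + 3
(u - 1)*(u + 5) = u^2 + 4*u - 5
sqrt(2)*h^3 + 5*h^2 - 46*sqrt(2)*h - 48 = (h - 4*sqrt(2))*(h + 6*sqrt(2))*(sqrt(2)*h + 1)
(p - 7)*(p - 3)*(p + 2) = p^3 - 8*p^2 + p + 42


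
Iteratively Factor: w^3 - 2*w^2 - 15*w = (w)*(w^2 - 2*w - 15) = w*(w + 3)*(w - 5)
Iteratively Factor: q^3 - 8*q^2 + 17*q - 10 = (q - 1)*(q^2 - 7*q + 10) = (q - 2)*(q - 1)*(q - 5)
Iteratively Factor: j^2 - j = (j)*(j - 1)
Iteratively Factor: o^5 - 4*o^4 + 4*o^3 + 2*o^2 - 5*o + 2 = (o + 1)*(o^4 - 5*o^3 + 9*o^2 - 7*o + 2) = (o - 1)*(o + 1)*(o^3 - 4*o^2 + 5*o - 2) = (o - 1)^2*(o + 1)*(o^2 - 3*o + 2) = (o - 2)*(o - 1)^2*(o + 1)*(o - 1)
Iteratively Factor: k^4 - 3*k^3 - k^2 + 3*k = (k - 3)*(k^3 - k) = (k - 3)*(k + 1)*(k^2 - k) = (k - 3)*(k - 1)*(k + 1)*(k)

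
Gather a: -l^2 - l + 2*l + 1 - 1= -l^2 + l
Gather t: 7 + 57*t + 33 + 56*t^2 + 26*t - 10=56*t^2 + 83*t + 30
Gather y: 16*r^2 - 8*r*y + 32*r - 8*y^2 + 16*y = 16*r^2 + 32*r - 8*y^2 + y*(16 - 8*r)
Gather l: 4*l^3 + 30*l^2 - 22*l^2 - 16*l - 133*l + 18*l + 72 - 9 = 4*l^3 + 8*l^2 - 131*l + 63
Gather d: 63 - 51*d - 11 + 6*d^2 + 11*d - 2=6*d^2 - 40*d + 50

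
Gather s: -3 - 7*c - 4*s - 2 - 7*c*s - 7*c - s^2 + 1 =-14*c - s^2 + s*(-7*c - 4) - 4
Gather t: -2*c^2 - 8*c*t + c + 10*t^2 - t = -2*c^2 + c + 10*t^2 + t*(-8*c - 1)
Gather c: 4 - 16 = -12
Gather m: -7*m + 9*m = 2*m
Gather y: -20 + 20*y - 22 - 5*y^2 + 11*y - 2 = -5*y^2 + 31*y - 44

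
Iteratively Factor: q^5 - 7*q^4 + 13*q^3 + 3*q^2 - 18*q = (q - 3)*(q^4 - 4*q^3 + q^2 + 6*q) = (q - 3)^2*(q^3 - q^2 - 2*q) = q*(q - 3)^2*(q^2 - q - 2) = q*(q - 3)^2*(q + 1)*(q - 2)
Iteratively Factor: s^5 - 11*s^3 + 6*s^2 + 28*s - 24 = (s - 2)*(s^4 + 2*s^3 - 7*s^2 - 8*s + 12) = (s - 2)*(s + 2)*(s^3 - 7*s + 6) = (s - 2)*(s + 2)*(s + 3)*(s^2 - 3*s + 2) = (s - 2)*(s - 1)*(s + 2)*(s + 3)*(s - 2)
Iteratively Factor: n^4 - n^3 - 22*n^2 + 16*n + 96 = (n + 2)*(n^3 - 3*n^2 - 16*n + 48) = (n - 3)*(n + 2)*(n^2 - 16) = (n - 3)*(n + 2)*(n + 4)*(n - 4)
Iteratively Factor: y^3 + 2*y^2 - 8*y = (y - 2)*(y^2 + 4*y) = y*(y - 2)*(y + 4)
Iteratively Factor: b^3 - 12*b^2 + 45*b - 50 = (b - 2)*(b^2 - 10*b + 25) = (b - 5)*(b - 2)*(b - 5)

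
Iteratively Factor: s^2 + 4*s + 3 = (s + 1)*(s + 3)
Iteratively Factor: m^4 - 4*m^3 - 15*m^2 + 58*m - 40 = (m - 1)*(m^3 - 3*m^2 - 18*m + 40) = (m - 2)*(m - 1)*(m^2 - m - 20) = (m - 2)*(m - 1)*(m + 4)*(m - 5)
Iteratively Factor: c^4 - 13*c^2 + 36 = (c - 2)*(c^3 + 2*c^2 - 9*c - 18) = (c - 2)*(c + 3)*(c^2 - c - 6) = (c - 2)*(c + 2)*(c + 3)*(c - 3)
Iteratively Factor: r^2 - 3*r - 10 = (r - 5)*(r + 2)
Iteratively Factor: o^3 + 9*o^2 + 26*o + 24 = (o + 2)*(o^2 + 7*o + 12) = (o + 2)*(o + 3)*(o + 4)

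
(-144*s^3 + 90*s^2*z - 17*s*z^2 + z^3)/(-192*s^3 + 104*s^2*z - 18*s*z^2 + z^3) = (-3*s + z)/(-4*s + z)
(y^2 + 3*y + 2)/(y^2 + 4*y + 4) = (y + 1)/(y + 2)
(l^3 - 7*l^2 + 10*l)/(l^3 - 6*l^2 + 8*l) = (l - 5)/(l - 4)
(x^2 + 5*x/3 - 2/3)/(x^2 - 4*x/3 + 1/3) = (x + 2)/(x - 1)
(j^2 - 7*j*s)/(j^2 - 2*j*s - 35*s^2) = j/(j + 5*s)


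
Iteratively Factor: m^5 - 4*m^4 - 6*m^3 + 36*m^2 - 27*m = (m)*(m^4 - 4*m^3 - 6*m^2 + 36*m - 27) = m*(m - 1)*(m^3 - 3*m^2 - 9*m + 27) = m*(m - 3)*(m - 1)*(m^2 - 9) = m*(m - 3)^2*(m - 1)*(m + 3)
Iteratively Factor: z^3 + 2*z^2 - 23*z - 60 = (z + 3)*(z^2 - z - 20) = (z + 3)*(z + 4)*(z - 5)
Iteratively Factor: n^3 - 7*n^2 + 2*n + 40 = (n - 4)*(n^2 - 3*n - 10) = (n - 5)*(n - 4)*(n + 2)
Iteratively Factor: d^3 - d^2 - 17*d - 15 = (d - 5)*(d^2 + 4*d + 3) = (d - 5)*(d + 1)*(d + 3)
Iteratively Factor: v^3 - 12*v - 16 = (v + 2)*(v^2 - 2*v - 8) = (v - 4)*(v + 2)*(v + 2)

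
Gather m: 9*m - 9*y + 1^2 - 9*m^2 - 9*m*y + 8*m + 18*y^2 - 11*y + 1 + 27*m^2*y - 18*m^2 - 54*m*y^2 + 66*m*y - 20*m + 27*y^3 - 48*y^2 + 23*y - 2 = m^2*(27*y - 27) + m*(-54*y^2 + 57*y - 3) + 27*y^3 - 30*y^2 + 3*y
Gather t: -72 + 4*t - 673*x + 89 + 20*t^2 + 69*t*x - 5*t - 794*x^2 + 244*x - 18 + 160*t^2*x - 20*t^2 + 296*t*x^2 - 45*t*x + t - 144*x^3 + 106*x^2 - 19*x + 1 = 160*t^2*x + t*(296*x^2 + 24*x) - 144*x^3 - 688*x^2 - 448*x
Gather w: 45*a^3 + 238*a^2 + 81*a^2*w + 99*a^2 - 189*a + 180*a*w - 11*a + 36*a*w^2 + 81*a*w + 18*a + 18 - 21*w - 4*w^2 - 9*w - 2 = 45*a^3 + 337*a^2 - 182*a + w^2*(36*a - 4) + w*(81*a^2 + 261*a - 30) + 16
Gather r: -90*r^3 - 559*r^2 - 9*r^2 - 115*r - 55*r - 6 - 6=-90*r^3 - 568*r^2 - 170*r - 12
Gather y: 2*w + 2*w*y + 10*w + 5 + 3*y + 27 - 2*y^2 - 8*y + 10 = 12*w - 2*y^2 + y*(2*w - 5) + 42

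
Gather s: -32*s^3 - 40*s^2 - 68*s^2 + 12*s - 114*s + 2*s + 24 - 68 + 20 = -32*s^3 - 108*s^2 - 100*s - 24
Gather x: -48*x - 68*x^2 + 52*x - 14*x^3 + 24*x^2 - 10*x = -14*x^3 - 44*x^2 - 6*x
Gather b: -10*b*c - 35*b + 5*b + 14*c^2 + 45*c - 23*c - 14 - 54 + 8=b*(-10*c - 30) + 14*c^2 + 22*c - 60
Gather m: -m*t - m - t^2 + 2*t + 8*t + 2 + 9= m*(-t - 1) - t^2 + 10*t + 11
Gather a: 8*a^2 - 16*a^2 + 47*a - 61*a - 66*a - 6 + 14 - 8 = -8*a^2 - 80*a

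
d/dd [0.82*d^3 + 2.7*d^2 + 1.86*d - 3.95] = 2.46*d^2 + 5.4*d + 1.86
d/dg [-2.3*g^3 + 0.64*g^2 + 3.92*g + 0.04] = -6.9*g^2 + 1.28*g + 3.92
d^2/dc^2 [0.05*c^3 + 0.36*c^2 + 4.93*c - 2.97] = 0.3*c + 0.72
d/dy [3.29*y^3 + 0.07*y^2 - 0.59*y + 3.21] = 9.87*y^2 + 0.14*y - 0.59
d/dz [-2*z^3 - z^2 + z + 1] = -6*z^2 - 2*z + 1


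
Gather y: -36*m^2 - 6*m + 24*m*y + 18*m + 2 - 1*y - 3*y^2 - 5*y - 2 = -36*m^2 + 12*m - 3*y^2 + y*(24*m - 6)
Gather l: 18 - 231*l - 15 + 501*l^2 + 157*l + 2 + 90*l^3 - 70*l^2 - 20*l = 90*l^3 + 431*l^2 - 94*l + 5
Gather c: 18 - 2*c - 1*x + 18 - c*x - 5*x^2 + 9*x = c*(-x - 2) - 5*x^2 + 8*x + 36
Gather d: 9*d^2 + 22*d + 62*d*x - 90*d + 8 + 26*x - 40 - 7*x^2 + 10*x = 9*d^2 + d*(62*x - 68) - 7*x^2 + 36*x - 32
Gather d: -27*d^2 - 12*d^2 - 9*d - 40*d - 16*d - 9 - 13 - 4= -39*d^2 - 65*d - 26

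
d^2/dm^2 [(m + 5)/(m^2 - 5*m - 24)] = 2*(-3*m*(-m^2 + 5*m + 24) - (m + 5)*(2*m - 5)^2)/(-m^2 + 5*m + 24)^3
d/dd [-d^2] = -2*d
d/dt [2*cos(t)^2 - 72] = -2*sin(2*t)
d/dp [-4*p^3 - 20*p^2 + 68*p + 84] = -12*p^2 - 40*p + 68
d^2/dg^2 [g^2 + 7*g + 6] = 2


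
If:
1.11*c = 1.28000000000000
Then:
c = 1.15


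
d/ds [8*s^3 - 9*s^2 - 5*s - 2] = 24*s^2 - 18*s - 5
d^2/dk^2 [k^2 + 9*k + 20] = 2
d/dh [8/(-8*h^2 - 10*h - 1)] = 16*(8*h + 5)/(8*h^2 + 10*h + 1)^2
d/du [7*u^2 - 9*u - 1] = 14*u - 9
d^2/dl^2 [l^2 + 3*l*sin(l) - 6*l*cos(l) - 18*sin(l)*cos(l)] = -3*l*sin(l) + 6*l*cos(l) + 12*sin(l) + 36*sin(2*l) + 6*cos(l) + 2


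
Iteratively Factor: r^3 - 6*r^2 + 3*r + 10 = (r + 1)*(r^2 - 7*r + 10) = (r - 2)*(r + 1)*(r - 5)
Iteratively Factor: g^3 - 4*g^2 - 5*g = (g)*(g^2 - 4*g - 5) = g*(g - 5)*(g + 1)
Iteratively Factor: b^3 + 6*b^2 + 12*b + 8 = (b + 2)*(b^2 + 4*b + 4) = (b + 2)^2*(b + 2)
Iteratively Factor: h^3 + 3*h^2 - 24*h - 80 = (h - 5)*(h^2 + 8*h + 16) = (h - 5)*(h + 4)*(h + 4)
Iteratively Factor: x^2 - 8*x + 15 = (x - 5)*(x - 3)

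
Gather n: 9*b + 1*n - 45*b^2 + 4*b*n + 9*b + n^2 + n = -45*b^2 + 18*b + n^2 + n*(4*b + 2)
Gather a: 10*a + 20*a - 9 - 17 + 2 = 30*a - 24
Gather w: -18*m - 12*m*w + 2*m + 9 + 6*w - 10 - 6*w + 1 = -12*m*w - 16*m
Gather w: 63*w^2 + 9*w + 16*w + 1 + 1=63*w^2 + 25*w + 2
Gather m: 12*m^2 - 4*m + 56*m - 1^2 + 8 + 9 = 12*m^2 + 52*m + 16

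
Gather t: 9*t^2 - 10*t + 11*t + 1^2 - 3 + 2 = 9*t^2 + t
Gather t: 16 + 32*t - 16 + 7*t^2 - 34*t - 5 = 7*t^2 - 2*t - 5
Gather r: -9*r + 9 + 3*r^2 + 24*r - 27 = 3*r^2 + 15*r - 18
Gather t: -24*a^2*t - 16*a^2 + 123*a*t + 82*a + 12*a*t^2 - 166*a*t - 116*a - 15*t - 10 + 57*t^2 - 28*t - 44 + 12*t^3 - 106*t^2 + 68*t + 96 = -16*a^2 - 34*a + 12*t^3 + t^2*(12*a - 49) + t*(-24*a^2 - 43*a + 25) + 42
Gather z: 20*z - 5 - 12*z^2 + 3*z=-12*z^2 + 23*z - 5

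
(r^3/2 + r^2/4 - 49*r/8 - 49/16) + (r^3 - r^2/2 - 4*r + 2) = 3*r^3/2 - r^2/4 - 81*r/8 - 17/16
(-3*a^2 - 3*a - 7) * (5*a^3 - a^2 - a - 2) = -15*a^5 - 12*a^4 - 29*a^3 + 16*a^2 + 13*a + 14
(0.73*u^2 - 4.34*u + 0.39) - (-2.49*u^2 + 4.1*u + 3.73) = 3.22*u^2 - 8.44*u - 3.34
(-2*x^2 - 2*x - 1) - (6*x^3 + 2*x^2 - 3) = -6*x^3 - 4*x^2 - 2*x + 2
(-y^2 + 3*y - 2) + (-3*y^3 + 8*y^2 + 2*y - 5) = -3*y^3 + 7*y^2 + 5*y - 7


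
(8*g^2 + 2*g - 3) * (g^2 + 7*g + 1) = 8*g^4 + 58*g^3 + 19*g^2 - 19*g - 3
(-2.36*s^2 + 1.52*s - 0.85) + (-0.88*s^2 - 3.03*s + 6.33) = -3.24*s^2 - 1.51*s + 5.48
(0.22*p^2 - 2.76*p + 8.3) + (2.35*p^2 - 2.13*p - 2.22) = 2.57*p^2 - 4.89*p + 6.08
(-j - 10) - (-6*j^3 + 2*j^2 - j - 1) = 6*j^3 - 2*j^2 - 9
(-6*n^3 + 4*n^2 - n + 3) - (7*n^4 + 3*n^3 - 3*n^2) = -7*n^4 - 9*n^3 + 7*n^2 - n + 3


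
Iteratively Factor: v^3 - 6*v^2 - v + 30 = (v - 5)*(v^2 - v - 6) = (v - 5)*(v + 2)*(v - 3)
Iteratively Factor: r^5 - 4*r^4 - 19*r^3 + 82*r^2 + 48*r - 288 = (r - 3)*(r^4 - r^3 - 22*r^2 + 16*r + 96) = (r - 3)*(r + 4)*(r^3 - 5*r^2 - 2*r + 24) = (r - 3)^2*(r + 4)*(r^2 - 2*r - 8) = (r - 3)^2*(r + 2)*(r + 4)*(r - 4)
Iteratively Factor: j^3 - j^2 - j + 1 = (j - 1)*(j^2 - 1) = (j - 1)*(j + 1)*(j - 1)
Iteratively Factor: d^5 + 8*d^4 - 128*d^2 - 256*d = (d + 4)*(d^4 + 4*d^3 - 16*d^2 - 64*d) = (d - 4)*(d + 4)*(d^3 + 8*d^2 + 16*d) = (d - 4)*(d + 4)^2*(d^2 + 4*d) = (d - 4)*(d + 4)^3*(d)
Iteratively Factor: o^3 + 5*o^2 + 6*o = (o)*(o^2 + 5*o + 6) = o*(o + 2)*(o + 3)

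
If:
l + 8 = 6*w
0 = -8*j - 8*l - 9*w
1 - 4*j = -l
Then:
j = -5/92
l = -28/23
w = 26/23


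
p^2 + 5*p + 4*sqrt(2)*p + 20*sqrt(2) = (p + 5)*(p + 4*sqrt(2))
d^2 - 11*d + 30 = (d - 6)*(d - 5)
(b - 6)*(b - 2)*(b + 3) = b^3 - 5*b^2 - 12*b + 36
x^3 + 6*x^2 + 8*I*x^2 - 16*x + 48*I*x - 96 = (x + 6)*(x + 4*I)^2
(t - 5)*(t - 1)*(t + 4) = t^3 - 2*t^2 - 19*t + 20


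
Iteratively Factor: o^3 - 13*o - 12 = (o - 4)*(o^2 + 4*o + 3) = (o - 4)*(o + 1)*(o + 3)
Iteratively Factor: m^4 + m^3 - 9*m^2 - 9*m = (m + 3)*(m^3 - 2*m^2 - 3*m) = m*(m + 3)*(m^2 - 2*m - 3) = m*(m + 1)*(m + 3)*(m - 3)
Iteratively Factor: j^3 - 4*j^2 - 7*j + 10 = (j - 1)*(j^2 - 3*j - 10) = (j - 5)*(j - 1)*(j + 2)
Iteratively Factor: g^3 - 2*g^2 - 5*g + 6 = (g - 1)*(g^2 - g - 6) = (g - 1)*(g + 2)*(g - 3)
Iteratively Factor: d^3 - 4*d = (d + 2)*(d^2 - 2*d) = d*(d + 2)*(d - 2)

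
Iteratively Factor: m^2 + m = (m + 1)*(m)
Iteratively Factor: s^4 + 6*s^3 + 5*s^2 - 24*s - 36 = (s + 3)*(s^3 + 3*s^2 - 4*s - 12) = (s - 2)*(s + 3)*(s^2 + 5*s + 6) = (s - 2)*(s + 2)*(s + 3)*(s + 3)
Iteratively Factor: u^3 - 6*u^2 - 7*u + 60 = (u - 5)*(u^2 - u - 12) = (u - 5)*(u + 3)*(u - 4)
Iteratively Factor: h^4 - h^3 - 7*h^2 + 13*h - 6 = (h + 3)*(h^3 - 4*h^2 + 5*h - 2) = (h - 2)*(h + 3)*(h^2 - 2*h + 1) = (h - 2)*(h - 1)*(h + 3)*(h - 1)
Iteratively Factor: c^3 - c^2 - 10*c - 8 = (c + 1)*(c^2 - 2*c - 8) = (c - 4)*(c + 1)*(c + 2)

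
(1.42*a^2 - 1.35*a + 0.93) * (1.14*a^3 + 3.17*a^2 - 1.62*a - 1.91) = 1.6188*a^5 + 2.9624*a^4 - 5.5197*a^3 + 2.4229*a^2 + 1.0719*a - 1.7763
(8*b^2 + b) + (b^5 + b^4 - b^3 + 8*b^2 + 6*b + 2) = b^5 + b^4 - b^3 + 16*b^2 + 7*b + 2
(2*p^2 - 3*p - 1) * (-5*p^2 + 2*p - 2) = -10*p^4 + 19*p^3 - 5*p^2 + 4*p + 2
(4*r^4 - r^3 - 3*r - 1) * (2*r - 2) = 8*r^5 - 10*r^4 + 2*r^3 - 6*r^2 + 4*r + 2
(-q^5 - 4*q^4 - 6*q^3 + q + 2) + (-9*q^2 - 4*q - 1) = -q^5 - 4*q^4 - 6*q^3 - 9*q^2 - 3*q + 1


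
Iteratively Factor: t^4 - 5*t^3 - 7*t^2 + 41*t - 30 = (t - 1)*(t^3 - 4*t^2 - 11*t + 30) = (t - 1)*(t + 3)*(t^2 - 7*t + 10) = (t - 2)*(t - 1)*(t + 3)*(t - 5)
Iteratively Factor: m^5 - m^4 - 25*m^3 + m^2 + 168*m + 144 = (m - 4)*(m^4 + 3*m^3 - 13*m^2 - 51*m - 36) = (m - 4)*(m + 3)*(m^3 - 13*m - 12) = (m - 4)*(m + 3)^2*(m^2 - 3*m - 4) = (m - 4)^2*(m + 3)^2*(m + 1)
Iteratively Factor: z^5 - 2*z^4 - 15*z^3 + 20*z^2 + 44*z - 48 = (z + 2)*(z^4 - 4*z^3 - 7*z^2 + 34*z - 24) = (z - 4)*(z + 2)*(z^3 - 7*z + 6) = (z - 4)*(z + 2)*(z + 3)*(z^2 - 3*z + 2) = (z - 4)*(z - 2)*(z + 2)*(z + 3)*(z - 1)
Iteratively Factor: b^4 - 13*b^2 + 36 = (b + 3)*(b^3 - 3*b^2 - 4*b + 12) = (b - 3)*(b + 3)*(b^2 - 4) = (b - 3)*(b + 2)*(b + 3)*(b - 2)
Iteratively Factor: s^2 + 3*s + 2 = (s + 1)*(s + 2)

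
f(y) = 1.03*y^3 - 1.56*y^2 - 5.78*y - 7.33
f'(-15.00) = 736.27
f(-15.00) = -3747.88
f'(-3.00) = 31.39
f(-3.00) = -31.84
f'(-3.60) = 45.50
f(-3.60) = -54.80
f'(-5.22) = 94.70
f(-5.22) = -166.17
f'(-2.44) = 20.23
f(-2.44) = -17.48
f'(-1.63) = 7.52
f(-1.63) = -6.51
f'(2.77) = 9.29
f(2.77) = -13.42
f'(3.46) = 20.42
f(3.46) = -3.34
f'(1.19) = -5.12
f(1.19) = -14.68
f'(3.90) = 29.05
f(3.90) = 7.50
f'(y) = 3.09*y^2 - 3.12*y - 5.78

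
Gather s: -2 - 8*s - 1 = -8*s - 3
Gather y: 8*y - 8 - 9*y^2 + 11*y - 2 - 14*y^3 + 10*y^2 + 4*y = -14*y^3 + y^2 + 23*y - 10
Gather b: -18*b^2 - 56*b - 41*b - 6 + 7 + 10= -18*b^2 - 97*b + 11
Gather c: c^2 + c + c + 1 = c^2 + 2*c + 1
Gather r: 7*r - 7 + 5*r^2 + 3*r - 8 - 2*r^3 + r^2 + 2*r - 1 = -2*r^3 + 6*r^2 + 12*r - 16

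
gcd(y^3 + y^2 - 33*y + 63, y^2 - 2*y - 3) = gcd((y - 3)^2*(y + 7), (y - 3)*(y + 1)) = y - 3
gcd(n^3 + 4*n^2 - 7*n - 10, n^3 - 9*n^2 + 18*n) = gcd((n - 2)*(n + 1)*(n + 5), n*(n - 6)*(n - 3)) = 1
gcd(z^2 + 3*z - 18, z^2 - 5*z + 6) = z - 3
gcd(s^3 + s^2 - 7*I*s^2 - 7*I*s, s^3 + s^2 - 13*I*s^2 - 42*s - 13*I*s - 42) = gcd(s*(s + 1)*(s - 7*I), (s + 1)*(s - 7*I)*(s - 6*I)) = s^2 + s*(1 - 7*I) - 7*I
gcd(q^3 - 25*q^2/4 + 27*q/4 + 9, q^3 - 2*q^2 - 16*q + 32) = q - 4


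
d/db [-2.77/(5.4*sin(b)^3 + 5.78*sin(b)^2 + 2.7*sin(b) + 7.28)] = (44.874*sin(b)^2 + 32.0212*sin(b) + 7.479)*cos(b)/(5.4*sin(b)^3 + 5.78*sin(b)^2 + 2.7*sin(b) + 7.28)^2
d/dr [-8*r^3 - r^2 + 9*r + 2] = -24*r^2 - 2*r + 9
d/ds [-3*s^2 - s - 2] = -6*s - 1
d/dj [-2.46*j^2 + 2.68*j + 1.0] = 2.68 - 4.92*j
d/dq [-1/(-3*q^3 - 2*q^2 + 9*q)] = (-9*q^2 - 4*q + 9)/(q^2*(3*q^2 + 2*q - 9)^2)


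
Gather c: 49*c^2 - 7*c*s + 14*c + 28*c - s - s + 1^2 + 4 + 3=49*c^2 + c*(42 - 7*s) - 2*s + 8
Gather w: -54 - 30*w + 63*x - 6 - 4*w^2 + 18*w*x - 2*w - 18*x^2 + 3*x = -4*w^2 + w*(18*x - 32) - 18*x^2 + 66*x - 60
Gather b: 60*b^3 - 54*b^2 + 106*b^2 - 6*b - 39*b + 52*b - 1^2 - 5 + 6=60*b^3 + 52*b^2 + 7*b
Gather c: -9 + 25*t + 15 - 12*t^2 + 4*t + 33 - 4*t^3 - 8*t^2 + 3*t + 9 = -4*t^3 - 20*t^2 + 32*t + 48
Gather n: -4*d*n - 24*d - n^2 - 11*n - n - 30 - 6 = -24*d - n^2 + n*(-4*d - 12) - 36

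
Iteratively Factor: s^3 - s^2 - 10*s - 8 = (s + 1)*(s^2 - 2*s - 8) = (s - 4)*(s + 1)*(s + 2)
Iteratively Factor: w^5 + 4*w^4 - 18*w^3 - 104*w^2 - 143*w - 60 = (w - 5)*(w^4 + 9*w^3 + 27*w^2 + 31*w + 12) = (w - 5)*(w + 3)*(w^3 + 6*w^2 + 9*w + 4) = (w - 5)*(w + 1)*(w + 3)*(w^2 + 5*w + 4) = (w - 5)*(w + 1)*(w + 3)*(w + 4)*(w + 1)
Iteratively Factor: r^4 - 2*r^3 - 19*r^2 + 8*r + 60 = (r - 2)*(r^3 - 19*r - 30) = (r - 5)*(r - 2)*(r^2 + 5*r + 6) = (r - 5)*(r - 2)*(r + 3)*(r + 2)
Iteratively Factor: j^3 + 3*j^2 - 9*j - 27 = (j + 3)*(j^2 - 9) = (j + 3)^2*(j - 3)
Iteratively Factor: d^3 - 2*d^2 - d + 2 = (d - 1)*(d^2 - d - 2) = (d - 1)*(d + 1)*(d - 2)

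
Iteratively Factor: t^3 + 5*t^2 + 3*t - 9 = (t - 1)*(t^2 + 6*t + 9) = (t - 1)*(t + 3)*(t + 3)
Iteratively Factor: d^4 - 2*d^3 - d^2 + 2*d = (d - 1)*(d^3 - d^2 - 2*d) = (d - 2)*(d - 1)*(d^2 + d) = (d - 2)*(d - 1)*(d + 1)*(d)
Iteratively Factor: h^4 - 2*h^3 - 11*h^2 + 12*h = (h + 3)*(h^3 - 5*h^2 + 4*h) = h*(h + 3)*(h^2 - 5*h + 4) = h*(h - 1)*(h + 3)*(h - 4)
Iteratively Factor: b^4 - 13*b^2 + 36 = (b - 3)*(b^3 + 3*b^2 - 4*b - 12) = (b - 3)*(b - 2)*(b^2 + 5*b + 6) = (b - 3)*(b - 2)*(b + 2)*(b + 3)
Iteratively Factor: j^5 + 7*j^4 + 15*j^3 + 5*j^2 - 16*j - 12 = (j + 2)*(j^4 + 5*j^3 + 5*j^2 - 5*j - 6) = (j - 1)*(j + 2)*(j^3 + 6*j^2 + 11*j + 6) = (j - 1)*(j + 1)*(j + 2)*(j^2 + 5*j + 6) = (j - 1)*(j + 1)*(j + 2)^2*(j + 3)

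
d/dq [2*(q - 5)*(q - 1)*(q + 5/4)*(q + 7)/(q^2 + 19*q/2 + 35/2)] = 2*(8*q^3 + 11*q^2 - 95*q - 50)/(4*q^2 + 20*q + 25)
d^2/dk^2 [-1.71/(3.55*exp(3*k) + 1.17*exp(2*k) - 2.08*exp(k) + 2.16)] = (-1.71*(10.65*exp(2*k) + 2.34*exp(k) - 2.08)*(21.3*exp(2*k) + 4.68*exp(k) - 4.16)*exp(k) + (54.6345*exp(2*k) + 8.0028*exp(k) - 3.5568)*(3.55*exp(3*k) + 1.17*exp(2*k) - 2.08*exp(k) + 2.16))*exp(k)/(3.55*exp(3*k) + 1.17*exp(2*k) - 2.08*exp(k) + 2.16)^3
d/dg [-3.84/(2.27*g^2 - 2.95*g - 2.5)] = (17.4336*g - 11.328)/(-2.27*g^2 + 2.95*g + 2.5)^2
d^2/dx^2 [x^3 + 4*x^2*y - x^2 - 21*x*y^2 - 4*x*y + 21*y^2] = 6*x + 8*y - 2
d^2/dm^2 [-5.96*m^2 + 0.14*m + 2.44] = -11.9200000000000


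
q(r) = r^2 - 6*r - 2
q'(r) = 2*r - 6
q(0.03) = -2.18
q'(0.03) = -5.94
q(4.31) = -9.28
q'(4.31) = 2.62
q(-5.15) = 55.42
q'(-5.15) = -16.30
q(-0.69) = 2.62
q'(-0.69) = -7.38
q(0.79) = -6.12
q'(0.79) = -4.42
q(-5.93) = 68.74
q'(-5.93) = -17.86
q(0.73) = -5.85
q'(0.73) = -4.54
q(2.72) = -10.92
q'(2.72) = -0.56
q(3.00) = -11.00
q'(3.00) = 0.00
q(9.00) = 25.00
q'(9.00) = 12.00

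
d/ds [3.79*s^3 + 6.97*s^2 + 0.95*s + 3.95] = 11.37*s^2 + 13.94*s + 0.95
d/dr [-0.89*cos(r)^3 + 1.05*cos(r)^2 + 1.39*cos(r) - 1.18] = (2.67*cos(r)^2 - 2.1*cos(r) - 1.39)*sin(r)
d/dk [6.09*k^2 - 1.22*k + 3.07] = 12.18*k - 1.22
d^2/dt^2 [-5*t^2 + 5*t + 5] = -10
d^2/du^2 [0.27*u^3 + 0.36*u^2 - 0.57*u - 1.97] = 1.62*u + 0.72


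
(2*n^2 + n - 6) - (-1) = 2*n^2 + n - 5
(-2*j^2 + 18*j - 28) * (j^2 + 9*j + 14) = -2*j^4 + 106*j^2 - 392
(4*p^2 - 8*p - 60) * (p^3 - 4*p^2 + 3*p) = 4*p^5 - 24*p^4 - 16*p^3 + 216*p^2 - 180*p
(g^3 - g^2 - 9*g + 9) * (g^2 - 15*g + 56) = g^5 - 16*g^4 + 62*g^3 + 88*g^2 - 639*g + 504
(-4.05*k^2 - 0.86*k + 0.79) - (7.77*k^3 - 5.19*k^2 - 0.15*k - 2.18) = -7.77*k^3 + 1.14*k^2 - 0.71*k + 2.97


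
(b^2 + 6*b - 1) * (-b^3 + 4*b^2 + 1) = -b^5 - 2*b^4 + 25*b^3 - 3*b^2 + 6*b - 1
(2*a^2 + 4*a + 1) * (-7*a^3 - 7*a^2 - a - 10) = -14*a^5 - 42*a^4 - 37*a^3 - 31*a^2 - 41*a - 10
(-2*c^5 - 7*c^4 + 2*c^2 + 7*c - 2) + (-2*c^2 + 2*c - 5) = -2*c^5 - 7*c^4 + 9*c - 7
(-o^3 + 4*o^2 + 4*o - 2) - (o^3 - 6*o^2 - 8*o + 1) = -2*o^3 + 10*o^2 + 12*o - 3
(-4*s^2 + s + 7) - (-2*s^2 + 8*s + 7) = -2*s^2 - 7*s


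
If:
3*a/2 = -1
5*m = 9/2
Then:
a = -2/3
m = 9/10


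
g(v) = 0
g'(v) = 0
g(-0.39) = 0.00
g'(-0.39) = 0.00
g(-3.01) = 0.00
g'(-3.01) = 0.00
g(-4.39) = 0.00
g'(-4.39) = 0.00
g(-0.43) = 0.00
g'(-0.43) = 0.00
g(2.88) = 0.00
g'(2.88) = 0.00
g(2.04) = 0.00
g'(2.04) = 0.00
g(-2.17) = 0.00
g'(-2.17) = 0.00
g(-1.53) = 0.00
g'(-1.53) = 0.00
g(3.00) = 0.00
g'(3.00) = 0.00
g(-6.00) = 0.00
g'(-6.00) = 0.00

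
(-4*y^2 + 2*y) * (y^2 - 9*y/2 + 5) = -4*y^4 + 20*y^3 - 29*y^2 + 10*y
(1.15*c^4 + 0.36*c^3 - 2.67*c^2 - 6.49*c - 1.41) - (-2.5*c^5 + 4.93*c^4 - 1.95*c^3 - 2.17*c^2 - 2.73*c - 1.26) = 2.5*c^5 - 3.78*c^4 + 2.31*c^3 - 0.5*c^2 - 3.76*c - 0.15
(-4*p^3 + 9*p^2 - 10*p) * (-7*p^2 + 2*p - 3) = 28*p^5 - 71*p^4 + 100*p^3 - 47*p^2 + 30*p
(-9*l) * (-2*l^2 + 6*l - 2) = 18*l^3 - 54*l^2 + 18*l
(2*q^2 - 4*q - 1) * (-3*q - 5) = -6*q^3 + 2*q^2 + 23*q + 5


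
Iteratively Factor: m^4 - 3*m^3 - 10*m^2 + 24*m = (m + 3)*(m^3 - 6*m^2 + 8*m) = (m - 4)*(m + 3)*(m^2 - 2*m) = m*(m - 4)*(m + 3)*(m - 2)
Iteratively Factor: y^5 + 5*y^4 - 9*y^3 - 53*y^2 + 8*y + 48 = (y + 4)*(y^4 + y^3 - 13*y^2 - y + 12) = (y - 3)*(y + 4)*(y^3 + 4*y^2 - y - 4) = (y - 3)*(y + 4)^2*(y^2 - 1) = (y - 3)*(y - 1)*(y + 4)^2*(y + 1)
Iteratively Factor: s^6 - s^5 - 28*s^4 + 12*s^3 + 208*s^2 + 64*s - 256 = (s + 2)*(s^5 - 3*s^4 - 22*s^3 + 56*s^2 + 96*s - 128) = (s - 4)*(s + 2)*(s^4 + s^3 - 18*s^2 - 16*s + 32) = (s - 4)^2*(s + 2)*(s^3 + 5*s^2 + 2*s - 8) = (s - 4)^2*(s + 2)*(s + 4)*(s^2 + s - 2) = (s - 4)^2*(s + 2)^2*(s + 4)*(s - 1)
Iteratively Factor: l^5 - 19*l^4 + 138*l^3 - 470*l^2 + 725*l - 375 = (l - 5)*(l^4 - 14*l^3 + 68*l^2 - 130*l + 75) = (l - 5)*(l - 1)*(l^3 - 13*l^2 + 55*l - 75) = (l - 5)*(l - 3)*(l - 1)*(l^2 - 10*l + 25) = (l - 5)^2*(l - 3)*(l - 1)*(l - 5)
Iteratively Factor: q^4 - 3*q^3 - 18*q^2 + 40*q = (q + 4)*(q^3 - 7*q^2 + 10*q) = (q - 5)*(q + 4)*(q^2 - 2*q) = q*(q - 5)*(q + 4)*(q - 2)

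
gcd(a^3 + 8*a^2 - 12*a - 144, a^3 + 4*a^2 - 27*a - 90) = a + 6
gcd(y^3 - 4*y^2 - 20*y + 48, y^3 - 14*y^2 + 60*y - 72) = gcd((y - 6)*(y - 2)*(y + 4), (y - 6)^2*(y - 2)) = y^2 - 8*y + 12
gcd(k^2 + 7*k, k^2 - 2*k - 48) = 1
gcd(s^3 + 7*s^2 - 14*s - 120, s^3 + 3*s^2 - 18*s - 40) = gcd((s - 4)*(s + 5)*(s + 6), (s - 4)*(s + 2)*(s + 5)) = s^2 + s - 20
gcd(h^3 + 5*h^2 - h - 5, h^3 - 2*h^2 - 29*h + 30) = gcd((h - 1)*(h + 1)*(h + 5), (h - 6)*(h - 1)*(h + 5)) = h^2 + 4*h - 5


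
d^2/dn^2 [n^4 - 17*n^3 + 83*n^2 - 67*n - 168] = 12*n^2 - 102*n + 166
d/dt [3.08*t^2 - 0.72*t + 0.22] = 6.16*t - 0.72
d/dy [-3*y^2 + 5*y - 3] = 5 - 6*y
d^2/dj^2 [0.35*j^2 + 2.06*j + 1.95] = 0.700000000000000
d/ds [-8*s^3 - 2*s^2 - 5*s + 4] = -24*s^2 - 4*s - 5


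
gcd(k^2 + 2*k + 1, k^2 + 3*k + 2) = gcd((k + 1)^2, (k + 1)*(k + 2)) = k + 1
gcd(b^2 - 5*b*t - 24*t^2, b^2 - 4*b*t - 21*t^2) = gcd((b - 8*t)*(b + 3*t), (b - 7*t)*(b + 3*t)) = b + 3*t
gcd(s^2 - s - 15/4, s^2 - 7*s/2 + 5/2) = s - 5/2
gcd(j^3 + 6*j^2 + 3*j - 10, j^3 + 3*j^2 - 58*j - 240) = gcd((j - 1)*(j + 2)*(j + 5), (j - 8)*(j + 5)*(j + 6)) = j + 5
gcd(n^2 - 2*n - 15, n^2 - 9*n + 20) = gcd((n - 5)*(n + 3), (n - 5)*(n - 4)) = n - 5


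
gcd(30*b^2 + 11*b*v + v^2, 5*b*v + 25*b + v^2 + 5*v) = 5*b + v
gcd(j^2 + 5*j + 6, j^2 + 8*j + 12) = j + 2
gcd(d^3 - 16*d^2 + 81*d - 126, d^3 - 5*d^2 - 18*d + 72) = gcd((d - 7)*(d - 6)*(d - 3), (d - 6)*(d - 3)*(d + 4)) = d^2 - 9*d + 18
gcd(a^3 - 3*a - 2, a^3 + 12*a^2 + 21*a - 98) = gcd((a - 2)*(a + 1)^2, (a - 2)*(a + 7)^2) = a - 2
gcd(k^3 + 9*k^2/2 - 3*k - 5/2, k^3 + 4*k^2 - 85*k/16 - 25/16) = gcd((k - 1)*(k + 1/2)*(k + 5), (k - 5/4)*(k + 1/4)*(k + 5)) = k + 5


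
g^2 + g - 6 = (g - 2)*(g + 3)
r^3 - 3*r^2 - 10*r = r*(r - 5)*(r + 2)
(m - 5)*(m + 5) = m^2 - 25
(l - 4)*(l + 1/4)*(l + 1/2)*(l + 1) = l^4 - 9*l^3/4 - 49*l^2/8 - 27*l/8 - 1/2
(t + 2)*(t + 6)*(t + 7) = t^3 + 15*t^2 + 68*t + 84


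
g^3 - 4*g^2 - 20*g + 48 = (g - 6)*(g - 2)*(g + 4)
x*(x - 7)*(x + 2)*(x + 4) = x^4 - x^3 - 34*x^2 - 56*x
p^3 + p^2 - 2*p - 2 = (p + 1)*(p - sqrt(2))*(p + sqrt(2))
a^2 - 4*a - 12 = (a - 6)*(a + 2)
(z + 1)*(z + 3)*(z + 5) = z^3 + 9*z^2 + 23*z + 15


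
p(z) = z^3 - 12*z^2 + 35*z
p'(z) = 3*z^2 - 24*z + 35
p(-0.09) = -3.25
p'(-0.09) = 37.18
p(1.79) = 29.94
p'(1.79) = 1.65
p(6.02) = -6.02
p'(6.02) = -0.76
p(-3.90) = -378.34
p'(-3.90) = 174.23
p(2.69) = 26.78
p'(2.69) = -7.85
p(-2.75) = -207.80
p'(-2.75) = 123.69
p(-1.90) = -116.68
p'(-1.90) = 91.43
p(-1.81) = -108.59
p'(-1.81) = 88.27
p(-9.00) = -2016.00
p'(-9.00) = 494.00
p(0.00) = 0.00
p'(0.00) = 35.00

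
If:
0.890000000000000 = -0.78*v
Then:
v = -1.14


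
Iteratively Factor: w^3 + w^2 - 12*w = (w - 3)*(w^2 + 4*w) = (w - 3)*(w + 4)*(w)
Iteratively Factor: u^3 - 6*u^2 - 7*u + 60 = (u + 3)*(u^2 - 9*u + 20) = (u - 5)*(u + 3)*(u - 4)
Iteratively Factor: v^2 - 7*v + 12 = (v - 3)*(v - 4)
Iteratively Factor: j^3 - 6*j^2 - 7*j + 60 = (j - 5)*(j^2 - j - 12) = (j - 5)*(j + 3)*(j - 4)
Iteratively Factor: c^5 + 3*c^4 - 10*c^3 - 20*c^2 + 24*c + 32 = (c - 2)*(c^4 + 5*c^3 - 20*c - 16) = (c - 2)*(c + 2)*(c^3 + 3*c^2 - 6*c - 8) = (c - 2)^2*(c + 2)*(c^2 + 5*c + 4) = (c - 2)^2*(c + 2)*(c + 4)*(c + 1)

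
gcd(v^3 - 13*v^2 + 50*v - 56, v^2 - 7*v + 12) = v - 4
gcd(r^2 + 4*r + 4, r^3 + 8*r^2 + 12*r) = r + 2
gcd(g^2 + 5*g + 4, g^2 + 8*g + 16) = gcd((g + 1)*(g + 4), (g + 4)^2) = g + 4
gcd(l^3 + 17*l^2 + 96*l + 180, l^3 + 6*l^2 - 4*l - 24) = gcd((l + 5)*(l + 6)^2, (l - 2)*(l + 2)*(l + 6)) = l + 6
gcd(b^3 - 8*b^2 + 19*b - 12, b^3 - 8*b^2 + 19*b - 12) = b^3 - 8*b^2 + 19*b - 12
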